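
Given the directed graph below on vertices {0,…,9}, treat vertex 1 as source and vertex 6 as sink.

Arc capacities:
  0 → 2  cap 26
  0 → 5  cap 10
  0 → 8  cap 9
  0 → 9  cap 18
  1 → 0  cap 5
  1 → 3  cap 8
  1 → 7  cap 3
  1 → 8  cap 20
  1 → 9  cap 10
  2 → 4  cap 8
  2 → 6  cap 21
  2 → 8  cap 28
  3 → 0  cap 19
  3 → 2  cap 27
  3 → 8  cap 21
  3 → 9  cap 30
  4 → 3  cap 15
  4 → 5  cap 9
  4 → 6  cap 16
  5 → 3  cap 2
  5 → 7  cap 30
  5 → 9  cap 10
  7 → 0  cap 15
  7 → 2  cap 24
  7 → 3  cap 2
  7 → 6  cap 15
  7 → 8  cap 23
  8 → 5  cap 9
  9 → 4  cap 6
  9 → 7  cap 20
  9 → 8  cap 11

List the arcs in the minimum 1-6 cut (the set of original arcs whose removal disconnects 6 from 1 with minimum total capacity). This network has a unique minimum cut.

Min-cut arcs: {(1,0), (1,3), (1,7), (1,9), (8,5)} (total capacity 35)

augment #1: 1→7→6 push 3
augment #2: 1→0→2→6 push 5
augment #3: 1→3→2→6 push 8
augment #4: 1→9→4→6 push 6
augment #5: 1→9→7→6 push 4
augment #6: 1→8→5→7→6 push 8
augment #7: 1→8→5→3→2→6 push 1
max flow = 35; residual-reachable set from 1 gives S-side
cut edges (S→T): {(1,0), (1,3), (1,7), (1,9), (8,5)} total cap 35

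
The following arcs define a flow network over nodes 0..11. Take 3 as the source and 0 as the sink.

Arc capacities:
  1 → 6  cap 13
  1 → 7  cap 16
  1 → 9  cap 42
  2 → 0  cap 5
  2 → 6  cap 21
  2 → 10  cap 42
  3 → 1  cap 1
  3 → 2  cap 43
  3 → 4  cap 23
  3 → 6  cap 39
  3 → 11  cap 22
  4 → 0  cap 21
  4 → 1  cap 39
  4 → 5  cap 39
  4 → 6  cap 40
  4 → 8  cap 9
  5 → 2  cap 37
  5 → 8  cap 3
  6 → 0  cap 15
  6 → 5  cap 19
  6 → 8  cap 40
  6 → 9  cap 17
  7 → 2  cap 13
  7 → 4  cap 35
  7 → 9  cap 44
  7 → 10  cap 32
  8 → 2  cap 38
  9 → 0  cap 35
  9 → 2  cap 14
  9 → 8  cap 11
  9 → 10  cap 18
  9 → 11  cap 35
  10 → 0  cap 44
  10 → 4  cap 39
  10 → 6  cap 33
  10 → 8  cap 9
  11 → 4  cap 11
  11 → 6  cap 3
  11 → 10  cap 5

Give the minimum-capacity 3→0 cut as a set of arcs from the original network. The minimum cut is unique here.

Min-cut arcs: {(2,0), (2,10), (3,1), (3,4), (6,0), (6,9), (11,4), (11,10)} (total capacity 119)

augment #1: 3→2→0 push 5
augment #2: 3→4→0 push 21
augment #3: 3→6→0 push 15
augment #4: 3→1→9→0 push 1
augment #5: 3→2→10→0 push 38
augment #6: 3→6→9→0 push 17
augment #7: 3→11→10→0 push 5
augment #8: 3→4→1→9→0 push 2
augment #9: 3→6→5→2→10→0 push 1
augment #10: 3→11→4→1→9→0 push 11
augment #11: 3→6→5→2→10→4→1→9→0 push 3
max flow = 119; residual-reachable set from 3 gives S-side
cut edges (S→T): {(2,0), (2,10), (3,1), (3,4), (6,0), (6,9), (11,4), (11,10)} total cap 119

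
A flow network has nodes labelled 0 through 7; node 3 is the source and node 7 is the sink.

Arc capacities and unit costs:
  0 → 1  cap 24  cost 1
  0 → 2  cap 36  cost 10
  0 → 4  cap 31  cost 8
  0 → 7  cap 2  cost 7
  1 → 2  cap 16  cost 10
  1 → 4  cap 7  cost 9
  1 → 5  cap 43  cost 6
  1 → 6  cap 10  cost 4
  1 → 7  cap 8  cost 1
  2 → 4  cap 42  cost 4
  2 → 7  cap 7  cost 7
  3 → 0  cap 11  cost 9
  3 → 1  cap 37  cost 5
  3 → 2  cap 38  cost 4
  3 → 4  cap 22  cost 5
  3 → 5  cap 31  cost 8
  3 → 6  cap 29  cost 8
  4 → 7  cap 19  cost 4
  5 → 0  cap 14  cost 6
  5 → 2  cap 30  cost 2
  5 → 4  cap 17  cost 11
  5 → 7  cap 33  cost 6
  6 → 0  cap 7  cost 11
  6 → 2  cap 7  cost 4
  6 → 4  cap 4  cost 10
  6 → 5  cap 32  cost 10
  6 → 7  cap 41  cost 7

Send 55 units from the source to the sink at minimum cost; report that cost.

shortest-cost path #1: 3→1→7 push 8 @ unit cost 6 (adds 48)
shortest-cost path #2: 3→4→7 push 19 @ unit cost 9 (adds 171)
shortest-cost path #3: 3→2→7 push 7 @ unit cost 11 (adds 77)
shortest-cost path #4: 3→5→7 push 21 @ unit cost 14 (adds 294)
total cost = 590

Minimum cost for 55 units: 590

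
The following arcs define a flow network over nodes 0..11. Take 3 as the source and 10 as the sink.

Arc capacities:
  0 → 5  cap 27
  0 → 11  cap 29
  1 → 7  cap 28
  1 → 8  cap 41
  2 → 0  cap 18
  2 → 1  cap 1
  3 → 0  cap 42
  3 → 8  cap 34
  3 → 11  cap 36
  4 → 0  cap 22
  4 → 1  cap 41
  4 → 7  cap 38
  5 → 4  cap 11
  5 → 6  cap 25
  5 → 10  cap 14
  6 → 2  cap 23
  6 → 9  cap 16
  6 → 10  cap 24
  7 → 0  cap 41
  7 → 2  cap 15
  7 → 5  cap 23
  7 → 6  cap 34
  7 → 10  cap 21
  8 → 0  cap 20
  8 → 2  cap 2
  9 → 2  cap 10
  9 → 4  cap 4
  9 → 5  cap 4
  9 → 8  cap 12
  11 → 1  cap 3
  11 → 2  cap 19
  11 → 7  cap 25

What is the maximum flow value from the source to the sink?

Maximum flow value: 56

augment #1: 3→0→5→10 bottleneck 14, total now 14
augment #2: 3→11→7→10 bottleneck 21, total now 35
augment #3: 3→0→5→6→10 bottleneck 13, total now 48
augment #4: 3→11→7→6→10 bottleneck 4, total now 52
augment #5: 3→11→1→7→6→10 bottleneck 3, total now 55
augment #6: 3→8→2→1→7→6→10 bottleneck 1, total now 56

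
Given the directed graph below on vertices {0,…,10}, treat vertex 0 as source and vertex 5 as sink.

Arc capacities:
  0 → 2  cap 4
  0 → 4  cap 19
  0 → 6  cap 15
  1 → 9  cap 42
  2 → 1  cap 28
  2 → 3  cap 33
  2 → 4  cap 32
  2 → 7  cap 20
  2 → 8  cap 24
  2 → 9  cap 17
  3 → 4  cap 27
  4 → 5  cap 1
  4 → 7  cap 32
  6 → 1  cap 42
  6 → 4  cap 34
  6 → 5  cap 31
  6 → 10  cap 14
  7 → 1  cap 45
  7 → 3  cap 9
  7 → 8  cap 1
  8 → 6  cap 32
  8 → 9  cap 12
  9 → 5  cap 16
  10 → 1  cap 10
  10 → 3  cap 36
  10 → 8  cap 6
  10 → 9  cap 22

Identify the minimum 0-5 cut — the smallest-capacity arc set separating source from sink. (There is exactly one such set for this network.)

Min-cut arcs: {(0,2), (0,6), (4,5), (7,8), (9,5)} (total capacity 37)

augment #1: 0→4→5 push 1
augment #2: 0→6→5 push 15
augment #3: 0→2→9→5 push 4
augment #4: 0→4→7→1→9→5 push 12
augment #5: 0→4→7→8→6→5 push 1
augment #6: 0→4→7→1→9→2→8→6→5 push 4
max flow = 37; residual-reachable set from 0 gives S-side
cut edges (S→T): {(0,2), (0,6), (4,5), (7,8), (9,5)} total cap 37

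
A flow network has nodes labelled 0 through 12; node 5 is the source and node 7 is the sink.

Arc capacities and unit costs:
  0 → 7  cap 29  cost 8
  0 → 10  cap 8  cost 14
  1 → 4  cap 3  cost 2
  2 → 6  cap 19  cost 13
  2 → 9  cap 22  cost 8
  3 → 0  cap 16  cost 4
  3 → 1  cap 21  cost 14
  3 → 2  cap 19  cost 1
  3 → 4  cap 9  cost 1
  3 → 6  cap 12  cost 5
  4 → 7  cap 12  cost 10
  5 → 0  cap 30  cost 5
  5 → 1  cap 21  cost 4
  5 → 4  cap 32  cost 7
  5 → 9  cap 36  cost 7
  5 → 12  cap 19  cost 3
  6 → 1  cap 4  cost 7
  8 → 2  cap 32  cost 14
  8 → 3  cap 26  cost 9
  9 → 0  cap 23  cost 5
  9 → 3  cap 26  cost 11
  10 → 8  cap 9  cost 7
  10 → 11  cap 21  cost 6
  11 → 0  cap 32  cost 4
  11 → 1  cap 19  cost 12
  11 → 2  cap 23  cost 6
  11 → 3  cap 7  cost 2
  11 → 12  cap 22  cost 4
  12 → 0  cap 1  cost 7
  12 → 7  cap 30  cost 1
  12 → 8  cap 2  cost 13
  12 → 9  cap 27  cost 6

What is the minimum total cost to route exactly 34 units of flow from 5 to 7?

Minimum cost for 34 units: 271

shortest-cost path #1: 5→12→7 push 19 @ unit cost 4 (adds 76)
shortest-cost path #2: 5→0→7 push 15 @ unit cost 13 (adds 195)
total cost = 271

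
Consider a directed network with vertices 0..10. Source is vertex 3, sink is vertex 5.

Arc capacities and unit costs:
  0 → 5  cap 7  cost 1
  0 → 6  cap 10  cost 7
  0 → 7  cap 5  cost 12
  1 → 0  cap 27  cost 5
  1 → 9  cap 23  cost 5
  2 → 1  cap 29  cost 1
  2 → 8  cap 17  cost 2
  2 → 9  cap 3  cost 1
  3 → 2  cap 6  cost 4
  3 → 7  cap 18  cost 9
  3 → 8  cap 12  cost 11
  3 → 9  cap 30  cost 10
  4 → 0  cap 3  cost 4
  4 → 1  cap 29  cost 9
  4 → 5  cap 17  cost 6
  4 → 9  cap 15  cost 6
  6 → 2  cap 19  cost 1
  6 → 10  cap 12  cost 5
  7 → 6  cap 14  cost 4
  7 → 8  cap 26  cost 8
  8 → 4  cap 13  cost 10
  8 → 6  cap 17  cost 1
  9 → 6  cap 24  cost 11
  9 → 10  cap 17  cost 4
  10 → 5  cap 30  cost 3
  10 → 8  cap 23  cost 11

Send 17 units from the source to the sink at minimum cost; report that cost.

shortest-cost path #1: 3→2→1→0→5 push 6 @ unit cost 11 (adds 66)
shortest-cost path #2: 3→9→10→5 push 11 @ unit cost 17 (adds 187)
total cost = 253

Minimum cost for 17 units: 253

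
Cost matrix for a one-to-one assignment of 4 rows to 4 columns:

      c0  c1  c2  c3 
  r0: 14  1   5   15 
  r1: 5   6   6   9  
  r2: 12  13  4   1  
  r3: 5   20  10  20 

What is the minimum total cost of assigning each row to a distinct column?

Minimum assignment cost: 13

optimal assignment: row0→col1 (cost 1), row1→col2 (cost 6), row2→col3 (cost 1), row3→col0 (cost 5)
total = 1 + 6 + 1 + 5 = 13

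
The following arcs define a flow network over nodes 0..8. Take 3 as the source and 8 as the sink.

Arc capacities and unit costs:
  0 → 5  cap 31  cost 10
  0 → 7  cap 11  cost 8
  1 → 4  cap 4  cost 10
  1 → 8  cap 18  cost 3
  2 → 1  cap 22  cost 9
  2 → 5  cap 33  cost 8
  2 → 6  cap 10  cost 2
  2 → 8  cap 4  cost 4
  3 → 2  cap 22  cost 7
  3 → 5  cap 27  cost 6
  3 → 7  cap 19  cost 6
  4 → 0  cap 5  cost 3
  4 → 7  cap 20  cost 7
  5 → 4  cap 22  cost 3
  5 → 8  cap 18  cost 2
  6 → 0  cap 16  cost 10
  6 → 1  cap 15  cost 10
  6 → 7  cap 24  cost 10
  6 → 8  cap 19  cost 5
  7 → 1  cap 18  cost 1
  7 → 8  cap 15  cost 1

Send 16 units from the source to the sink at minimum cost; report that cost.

Minimum cost for 16 units: 113

shortest-cost path #1: 3→7→8 push 15 @ unit cost 7 (adds 105)
shortest-cost path #2: 3→5→8 push 1 @ unit cost 8 (adds 8)
total cost = 113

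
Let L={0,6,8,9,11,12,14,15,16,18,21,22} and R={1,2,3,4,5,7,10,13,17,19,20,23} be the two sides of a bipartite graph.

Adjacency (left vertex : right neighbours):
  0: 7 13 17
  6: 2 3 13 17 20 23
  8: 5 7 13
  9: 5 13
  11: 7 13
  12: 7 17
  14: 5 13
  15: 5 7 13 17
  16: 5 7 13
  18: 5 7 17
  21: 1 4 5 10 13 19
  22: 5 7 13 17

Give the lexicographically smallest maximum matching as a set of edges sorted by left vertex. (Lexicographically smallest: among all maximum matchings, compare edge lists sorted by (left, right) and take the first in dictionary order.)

Lex-smallest maximum matching: {(0,7), (6,2), (8,5), (9,13), (12,17), (21,1)}

|M| = 6 (so the lex-smallest maximum matching has 6 edges)
process left vertices in ascending order; for each, take the smallest-labelled available neighbour that still permits 6 edges overall, or leave it unmatched if none does
lex-smallest matching: {0-7, 6-2, 8-5, 9-13, 12-17, 21-1}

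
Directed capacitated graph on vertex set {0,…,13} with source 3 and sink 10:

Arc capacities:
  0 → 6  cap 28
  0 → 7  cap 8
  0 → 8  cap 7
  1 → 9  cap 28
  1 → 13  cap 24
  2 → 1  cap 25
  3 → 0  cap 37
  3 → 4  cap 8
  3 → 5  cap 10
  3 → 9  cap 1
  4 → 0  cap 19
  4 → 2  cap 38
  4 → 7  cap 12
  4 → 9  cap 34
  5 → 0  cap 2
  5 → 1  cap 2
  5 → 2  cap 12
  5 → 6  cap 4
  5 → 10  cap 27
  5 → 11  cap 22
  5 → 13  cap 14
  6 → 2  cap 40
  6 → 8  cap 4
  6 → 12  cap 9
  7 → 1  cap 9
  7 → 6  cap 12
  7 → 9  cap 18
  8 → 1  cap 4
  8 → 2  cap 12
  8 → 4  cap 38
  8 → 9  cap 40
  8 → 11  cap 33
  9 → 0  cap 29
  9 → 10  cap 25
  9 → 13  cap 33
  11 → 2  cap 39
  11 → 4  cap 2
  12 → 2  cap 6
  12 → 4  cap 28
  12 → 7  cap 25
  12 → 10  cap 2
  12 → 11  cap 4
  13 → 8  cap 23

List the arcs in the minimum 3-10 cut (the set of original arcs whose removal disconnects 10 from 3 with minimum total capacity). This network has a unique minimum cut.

augment #1: 3→5→10 push 10
augment #2: 3→9→10 push 1
augment #3: 3→4→9→10 push 8
augment #4: 3→0→6→12→10 push 2
augment #5: 3→0→7→9→10 push 8
augment #6: 3→0→8→9→10 push 7
augment #7: 3→0→6→8→9→10 push 1
max flow = 37; residual-reachable set from 3 gives S-side
cut edges (S→T): {(3,5), (9,10), (12,10)} total cap 37

Min-cut arcs: {(3,5), (9,10), (12,10)} (total capacity 37)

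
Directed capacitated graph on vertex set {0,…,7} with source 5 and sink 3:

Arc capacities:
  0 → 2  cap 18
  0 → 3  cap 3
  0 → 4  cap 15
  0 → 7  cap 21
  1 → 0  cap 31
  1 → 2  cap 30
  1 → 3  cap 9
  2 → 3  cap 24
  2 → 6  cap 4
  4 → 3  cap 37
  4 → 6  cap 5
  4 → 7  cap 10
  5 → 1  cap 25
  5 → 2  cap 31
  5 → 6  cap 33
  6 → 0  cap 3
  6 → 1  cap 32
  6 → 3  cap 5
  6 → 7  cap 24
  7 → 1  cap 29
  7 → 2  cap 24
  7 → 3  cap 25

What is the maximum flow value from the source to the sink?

augment #1: 5→1→3 bottleneck 9, total now 9
augment #2: 5→2→3 bottleneck 24, total now 33
augment #3: 5→6→3 bottleneck 5, total now 38
augment #4: 5→1→0→3 bottleneck 3, total now 41
augment #5: 5→6→7→3 bottleneck 24, total now 65
augment #6: 5→1→0→4→3 bottleneck 13, total now 78
augment #7: 5→6→0→4→3 bottleneck 2, total now 80
augment #8: 5→6→0→7→3 bottleneck 1, total now 81

Maximum flow value: 81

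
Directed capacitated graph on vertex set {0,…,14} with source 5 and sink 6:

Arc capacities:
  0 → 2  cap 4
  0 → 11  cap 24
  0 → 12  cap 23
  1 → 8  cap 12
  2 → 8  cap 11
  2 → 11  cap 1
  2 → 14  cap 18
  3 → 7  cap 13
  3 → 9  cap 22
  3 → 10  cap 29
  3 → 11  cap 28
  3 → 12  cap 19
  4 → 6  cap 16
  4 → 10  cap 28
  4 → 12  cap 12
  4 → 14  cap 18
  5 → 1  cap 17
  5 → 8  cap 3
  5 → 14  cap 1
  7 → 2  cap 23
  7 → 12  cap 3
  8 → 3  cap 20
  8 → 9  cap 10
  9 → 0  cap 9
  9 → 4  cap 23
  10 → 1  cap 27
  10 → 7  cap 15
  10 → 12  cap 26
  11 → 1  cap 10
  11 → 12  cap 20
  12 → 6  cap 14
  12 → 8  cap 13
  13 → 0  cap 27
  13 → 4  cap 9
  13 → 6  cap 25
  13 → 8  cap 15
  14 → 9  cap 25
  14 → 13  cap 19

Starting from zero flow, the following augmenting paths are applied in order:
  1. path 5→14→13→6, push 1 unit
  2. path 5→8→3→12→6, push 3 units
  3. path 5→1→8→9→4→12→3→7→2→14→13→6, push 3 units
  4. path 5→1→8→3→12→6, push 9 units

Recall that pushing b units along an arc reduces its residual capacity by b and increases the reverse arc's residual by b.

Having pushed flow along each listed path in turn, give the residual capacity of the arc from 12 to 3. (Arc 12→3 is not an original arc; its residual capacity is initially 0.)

after path 1 (5→14→13→6, push 1): res(12,3)=0
after path 2 (5→8→3→12→6, push 3): res(12,3)=3
after path 3 (5→1→8→9→4→12→3→7→2→14→13→6, push 3): res(12,3)=0
after path 4 (5→1→8→3→12→6, push 9): res(12,3)=9

Residual capacity of (12,3): 9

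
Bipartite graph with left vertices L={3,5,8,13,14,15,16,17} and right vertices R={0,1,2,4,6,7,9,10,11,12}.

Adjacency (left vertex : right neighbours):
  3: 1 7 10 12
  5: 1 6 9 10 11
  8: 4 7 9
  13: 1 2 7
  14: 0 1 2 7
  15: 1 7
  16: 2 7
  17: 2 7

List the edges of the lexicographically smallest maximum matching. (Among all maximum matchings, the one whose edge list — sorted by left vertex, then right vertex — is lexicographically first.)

|M| = 7 (so the lex-smallest maximum matching has 7 edges)
process left vertices in ascending order; for each, take the smallest-labelled available neighbour that still permits 7 edges overall, or leave it unmatched if none does
lex-smallest matching: {3-10, 5-6, 8-4, 13-1, 14-0, 15-7, 16-2}

Lex-smallest maximum matching: {(3,10), (5,6), (8,4), (13,1), (14,0), (15,7), (16,2)}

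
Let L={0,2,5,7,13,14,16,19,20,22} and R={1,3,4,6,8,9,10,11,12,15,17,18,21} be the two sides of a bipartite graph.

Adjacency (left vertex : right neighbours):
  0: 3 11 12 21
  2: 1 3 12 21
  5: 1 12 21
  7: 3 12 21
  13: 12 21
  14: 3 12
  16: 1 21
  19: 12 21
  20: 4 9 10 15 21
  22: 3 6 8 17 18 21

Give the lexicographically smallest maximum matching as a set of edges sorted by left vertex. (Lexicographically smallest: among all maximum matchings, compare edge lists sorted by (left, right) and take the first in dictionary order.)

|M| = 7 (so the lex-smallest maximum matching has 7 edges)
process left vertices in ascending order; for each, take the smallest-labelled available neighbour that still permits 7 edges overall, or leave it unmatched if none does
lex-smallest matching: {0-11, 2-1, 5-12, 7-3, 13-21, 20-4, 22-6}

Lex-smallest maximum matching: {(0,11), (2,1), (5,12), (7,3), (13,21), (20,4), (22,6)}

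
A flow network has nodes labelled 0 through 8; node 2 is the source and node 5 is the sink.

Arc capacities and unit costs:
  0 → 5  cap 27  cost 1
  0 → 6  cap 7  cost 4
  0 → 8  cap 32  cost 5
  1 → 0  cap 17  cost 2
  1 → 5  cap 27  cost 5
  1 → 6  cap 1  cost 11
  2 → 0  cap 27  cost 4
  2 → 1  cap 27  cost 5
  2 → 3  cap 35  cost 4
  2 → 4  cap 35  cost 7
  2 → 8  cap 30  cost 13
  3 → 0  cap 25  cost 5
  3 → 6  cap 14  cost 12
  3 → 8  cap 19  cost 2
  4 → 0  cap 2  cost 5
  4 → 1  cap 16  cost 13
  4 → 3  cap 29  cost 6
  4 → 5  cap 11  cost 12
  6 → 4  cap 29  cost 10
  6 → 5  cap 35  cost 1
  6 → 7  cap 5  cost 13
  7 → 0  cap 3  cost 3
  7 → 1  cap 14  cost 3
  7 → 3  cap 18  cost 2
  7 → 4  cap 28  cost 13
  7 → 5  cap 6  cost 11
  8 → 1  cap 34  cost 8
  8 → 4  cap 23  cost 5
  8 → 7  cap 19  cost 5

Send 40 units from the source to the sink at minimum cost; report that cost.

shortest-cost path #1: 2→0→5 push 27 @ unit cost 5 (adds 135)
shortest-cost path #2: 2→1→5 push 13 @ unit cost 10 (adds 130)
total cost = 265

Minimum cost for 40 units: 265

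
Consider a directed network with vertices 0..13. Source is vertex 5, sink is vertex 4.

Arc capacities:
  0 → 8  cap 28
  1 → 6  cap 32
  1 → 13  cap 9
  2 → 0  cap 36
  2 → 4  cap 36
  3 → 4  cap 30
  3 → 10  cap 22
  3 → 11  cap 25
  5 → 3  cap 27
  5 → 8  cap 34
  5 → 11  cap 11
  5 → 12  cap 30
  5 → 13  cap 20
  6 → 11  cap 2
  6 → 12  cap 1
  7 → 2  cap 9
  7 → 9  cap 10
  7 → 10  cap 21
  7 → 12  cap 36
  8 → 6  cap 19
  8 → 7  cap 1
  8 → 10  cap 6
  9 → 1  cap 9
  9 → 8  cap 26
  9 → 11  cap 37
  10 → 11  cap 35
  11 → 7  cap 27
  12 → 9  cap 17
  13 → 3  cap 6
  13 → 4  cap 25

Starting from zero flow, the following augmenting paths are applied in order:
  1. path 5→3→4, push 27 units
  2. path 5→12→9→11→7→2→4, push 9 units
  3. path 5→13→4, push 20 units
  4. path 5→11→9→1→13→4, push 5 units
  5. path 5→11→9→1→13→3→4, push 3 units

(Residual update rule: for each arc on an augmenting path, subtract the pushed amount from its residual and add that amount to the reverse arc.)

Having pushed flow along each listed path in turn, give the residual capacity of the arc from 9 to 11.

after path 1 (5→3→4, push 27): res(9,11)=37
after path 2 (5→12→9→11→7→2→4, push 9): res(9,11)=28
after path 3 (5→13→4, push 20): res(9,11)=28
after path 4 (5→11→9→1→13→4, push 5): res(9,11)=33
after path 5 (5→11→9→1→13→3→4, push 3): res(9,11)=36

Residual capacity of (9,11): 36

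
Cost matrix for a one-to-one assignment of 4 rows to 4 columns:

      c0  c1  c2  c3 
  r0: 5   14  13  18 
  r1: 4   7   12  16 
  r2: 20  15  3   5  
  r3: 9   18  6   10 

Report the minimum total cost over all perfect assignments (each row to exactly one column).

optimal assignment: row0→col0 (cost 5), row1→col1 (cost 7), row2→col3 (cost 5), row3→col2 (cost 6)
total = 5 + 7 + 5 + 6 = 23

Minimum assignment cost: 23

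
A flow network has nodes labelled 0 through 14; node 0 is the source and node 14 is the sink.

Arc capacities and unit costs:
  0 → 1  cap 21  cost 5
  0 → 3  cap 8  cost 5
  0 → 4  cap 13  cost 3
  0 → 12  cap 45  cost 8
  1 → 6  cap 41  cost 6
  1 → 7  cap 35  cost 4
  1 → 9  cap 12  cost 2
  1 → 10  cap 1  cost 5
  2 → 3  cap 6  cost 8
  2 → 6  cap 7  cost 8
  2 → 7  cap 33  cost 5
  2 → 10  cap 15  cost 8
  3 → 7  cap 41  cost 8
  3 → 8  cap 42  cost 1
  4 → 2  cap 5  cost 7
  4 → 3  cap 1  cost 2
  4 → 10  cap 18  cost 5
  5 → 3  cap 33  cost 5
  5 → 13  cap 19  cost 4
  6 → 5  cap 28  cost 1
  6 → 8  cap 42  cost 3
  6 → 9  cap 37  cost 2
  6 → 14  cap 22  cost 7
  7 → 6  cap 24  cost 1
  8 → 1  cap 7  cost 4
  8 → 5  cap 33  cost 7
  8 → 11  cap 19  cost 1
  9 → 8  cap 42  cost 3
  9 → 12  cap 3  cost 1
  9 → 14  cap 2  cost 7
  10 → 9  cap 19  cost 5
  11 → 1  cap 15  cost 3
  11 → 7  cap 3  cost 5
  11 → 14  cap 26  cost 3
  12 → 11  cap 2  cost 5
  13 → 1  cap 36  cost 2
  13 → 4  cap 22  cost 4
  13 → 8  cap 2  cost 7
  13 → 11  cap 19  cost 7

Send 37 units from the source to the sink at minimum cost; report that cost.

shortest-cost path #1: 0→3→8→11→14 push 8 @ unit cost 10 (adds 80)
shortest-cost path #2: 0→4→3→8→11→14 push 1 @ unit cost 10 (adds 10)
shortest-cost path #3: 0→1→9→14 push 2 @ unit cost 14 (adds 28)
shortest-cost path #4: 0→1→9→8→11→14 push 10 @ unit cost 14 (adds 140)
shortest-cost path #5: 0→12→11→14 push 2 @ unit cost 16 (adds 32)
shortest-cost path #6: 0→1→7→6→14 push 9 @ unit cost 17 (adds 153)
shortest-cost path #7: 0→4→2→7→6→14 push 5 @ unit cost 23 (adds 115)
total cost = 558

Minimum cost for 37 units: 558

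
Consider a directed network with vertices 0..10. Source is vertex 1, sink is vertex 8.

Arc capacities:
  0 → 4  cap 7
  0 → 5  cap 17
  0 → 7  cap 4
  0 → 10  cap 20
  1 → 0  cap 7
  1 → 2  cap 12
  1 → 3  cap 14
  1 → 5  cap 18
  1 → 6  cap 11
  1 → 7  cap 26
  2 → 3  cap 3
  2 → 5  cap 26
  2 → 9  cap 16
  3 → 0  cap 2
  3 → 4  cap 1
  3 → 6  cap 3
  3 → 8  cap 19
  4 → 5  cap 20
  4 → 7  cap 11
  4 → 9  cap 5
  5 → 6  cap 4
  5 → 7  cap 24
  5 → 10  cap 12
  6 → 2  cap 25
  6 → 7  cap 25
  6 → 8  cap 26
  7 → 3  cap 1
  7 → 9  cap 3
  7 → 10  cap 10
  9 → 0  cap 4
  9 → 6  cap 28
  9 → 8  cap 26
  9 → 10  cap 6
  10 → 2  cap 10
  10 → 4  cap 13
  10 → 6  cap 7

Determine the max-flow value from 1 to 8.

augment #1: 1→3→8 bottleneck 14, total now 14
augment #2: 1→6→8 bottleneck 11, total now 25
augment #3: 1→2→3→8 bottleneck 3, total now 28
augment #4: 1→2→9→8 bottleneck 9, total now 37
augment #5: 1→5→6→8 bottleneck 4, total now 41
augment #6: 1→7→3→8 bottleneck 1, total now 42
augment #7: 1→7→9→8 bottleneck 3, total now 45
augment #8: 1→0→4→9→8 bottleneck 5, total now 50
augment #9: 1→0→10→6→8 bottleneck 2, total now 52
augment #10: 1→5→10→6→8 bottleneck 5, total now 57
augment #11: 1→5→10→2→9→8 bottleneck 7, total now 64

Maximum flow value: 64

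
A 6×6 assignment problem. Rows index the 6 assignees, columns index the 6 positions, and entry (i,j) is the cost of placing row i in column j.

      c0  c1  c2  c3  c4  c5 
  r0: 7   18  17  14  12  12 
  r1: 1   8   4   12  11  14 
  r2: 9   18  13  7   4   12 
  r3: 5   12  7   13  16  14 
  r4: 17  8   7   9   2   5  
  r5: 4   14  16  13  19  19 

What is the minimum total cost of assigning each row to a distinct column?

optimal assignment: row0→col5 (cost 12), row1→col1 (cost 8), row2→col3 (cost 7), row3→col2 (cost 7), row4→col4 (cost 2), row5→col0 (cost 4)
total = 12 + 8 + 7 + 7 + 2 + 4 = 40

Minimum assignment cost: 40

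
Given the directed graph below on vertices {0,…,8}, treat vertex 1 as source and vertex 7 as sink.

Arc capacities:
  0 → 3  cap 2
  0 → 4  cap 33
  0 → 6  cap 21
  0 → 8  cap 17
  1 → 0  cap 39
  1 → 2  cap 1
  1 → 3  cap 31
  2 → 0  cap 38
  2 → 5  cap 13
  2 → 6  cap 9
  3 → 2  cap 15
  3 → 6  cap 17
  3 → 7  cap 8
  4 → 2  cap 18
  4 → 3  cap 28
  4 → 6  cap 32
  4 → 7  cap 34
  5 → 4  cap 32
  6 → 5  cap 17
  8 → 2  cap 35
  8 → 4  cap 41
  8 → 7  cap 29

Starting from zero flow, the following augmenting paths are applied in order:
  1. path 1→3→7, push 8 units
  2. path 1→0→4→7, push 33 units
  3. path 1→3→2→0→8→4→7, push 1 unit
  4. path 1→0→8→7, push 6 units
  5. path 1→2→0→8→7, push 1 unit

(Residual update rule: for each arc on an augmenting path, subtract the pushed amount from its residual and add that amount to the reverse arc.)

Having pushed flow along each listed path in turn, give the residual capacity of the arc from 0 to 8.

after path 1 (1→3→7, push 8): res(0,8)=17
after path 2 (1→0→4→7, push 33): res(0,8)=17
after path 3 (1→3→2→0→8→4→7, push 1): res(0,8)=16
after path 4 (1→0→8→7, push 6): res(0,8)=10
after path 5 (1→2→0→8→7, push 1): res(0,8)=9

Residual capacity of (0,8): 9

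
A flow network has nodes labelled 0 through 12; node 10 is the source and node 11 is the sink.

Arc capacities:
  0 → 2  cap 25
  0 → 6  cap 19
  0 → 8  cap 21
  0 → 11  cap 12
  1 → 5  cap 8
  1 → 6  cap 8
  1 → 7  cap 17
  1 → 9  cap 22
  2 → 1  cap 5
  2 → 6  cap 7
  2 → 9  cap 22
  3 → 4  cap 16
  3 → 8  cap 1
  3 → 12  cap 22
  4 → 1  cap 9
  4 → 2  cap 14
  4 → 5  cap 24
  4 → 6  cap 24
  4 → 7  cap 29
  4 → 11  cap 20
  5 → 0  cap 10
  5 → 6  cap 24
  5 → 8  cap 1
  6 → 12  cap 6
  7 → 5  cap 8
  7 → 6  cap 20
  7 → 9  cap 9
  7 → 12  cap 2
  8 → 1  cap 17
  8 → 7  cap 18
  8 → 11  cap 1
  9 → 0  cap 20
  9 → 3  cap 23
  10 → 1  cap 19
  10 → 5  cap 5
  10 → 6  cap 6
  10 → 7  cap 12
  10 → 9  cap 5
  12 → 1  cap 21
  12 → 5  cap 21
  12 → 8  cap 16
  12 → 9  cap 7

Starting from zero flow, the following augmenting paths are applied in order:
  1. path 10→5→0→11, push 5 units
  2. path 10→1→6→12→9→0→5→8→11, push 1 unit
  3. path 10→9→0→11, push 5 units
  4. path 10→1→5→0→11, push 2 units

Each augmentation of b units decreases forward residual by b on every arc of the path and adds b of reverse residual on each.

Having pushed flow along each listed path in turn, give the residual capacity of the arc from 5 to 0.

Residual capacity of (5,0): 4

after path 1 (10→5→0→11, push 5): res(5,0)=5
after path 2 (10→1→6→12→9→0→5→8→11, push 1): res(5,0)=6
after path 3 (10→9→0→11, push 5): res(5,0)=6
after path 4 (10→1→5→0→11, push 2): res(5,0)=4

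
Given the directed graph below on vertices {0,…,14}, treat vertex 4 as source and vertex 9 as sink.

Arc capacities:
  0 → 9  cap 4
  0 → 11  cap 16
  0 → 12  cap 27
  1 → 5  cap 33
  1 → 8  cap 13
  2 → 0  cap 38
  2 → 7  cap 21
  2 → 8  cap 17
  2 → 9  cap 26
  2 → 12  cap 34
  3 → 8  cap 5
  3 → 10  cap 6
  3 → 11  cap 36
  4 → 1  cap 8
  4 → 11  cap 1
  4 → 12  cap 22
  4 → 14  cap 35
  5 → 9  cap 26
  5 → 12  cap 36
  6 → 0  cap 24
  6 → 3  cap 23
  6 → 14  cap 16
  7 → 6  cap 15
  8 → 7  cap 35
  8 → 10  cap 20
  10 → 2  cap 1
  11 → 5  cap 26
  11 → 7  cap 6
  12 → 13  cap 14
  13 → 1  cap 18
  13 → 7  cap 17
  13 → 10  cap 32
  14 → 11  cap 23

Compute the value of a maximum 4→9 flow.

Maximum flow value: 31

augment #1: 4→1→5→9 bottleneck 8, total now 8
augment #2: 4→11→5→9 bottleneck 1, total now 9
augment #3: 4→14→11→5→9 bottleneck 17, total now 26
augment #4: 4→12→13→10→2→9 bottleneck 1, total now 27
augment #5: 4→12→13→7→6→0→9 bottleneck 4, total now 31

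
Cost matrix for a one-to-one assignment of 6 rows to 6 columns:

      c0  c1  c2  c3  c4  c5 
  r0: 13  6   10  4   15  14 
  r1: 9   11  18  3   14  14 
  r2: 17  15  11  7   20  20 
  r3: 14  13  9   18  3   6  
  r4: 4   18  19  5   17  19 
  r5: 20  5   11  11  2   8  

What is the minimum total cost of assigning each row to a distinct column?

Minimum assignment cost: 32

optimal assignment: row0→col1 (cost 6), row1→col3 (cost 3), row2→col2 (cost 11), row3→col5 (cost 6), row4→col0 (cost 4), row5→col4 (cost 2)
total = 6 + 3 + 11 + 6 + 4 + 2 = 32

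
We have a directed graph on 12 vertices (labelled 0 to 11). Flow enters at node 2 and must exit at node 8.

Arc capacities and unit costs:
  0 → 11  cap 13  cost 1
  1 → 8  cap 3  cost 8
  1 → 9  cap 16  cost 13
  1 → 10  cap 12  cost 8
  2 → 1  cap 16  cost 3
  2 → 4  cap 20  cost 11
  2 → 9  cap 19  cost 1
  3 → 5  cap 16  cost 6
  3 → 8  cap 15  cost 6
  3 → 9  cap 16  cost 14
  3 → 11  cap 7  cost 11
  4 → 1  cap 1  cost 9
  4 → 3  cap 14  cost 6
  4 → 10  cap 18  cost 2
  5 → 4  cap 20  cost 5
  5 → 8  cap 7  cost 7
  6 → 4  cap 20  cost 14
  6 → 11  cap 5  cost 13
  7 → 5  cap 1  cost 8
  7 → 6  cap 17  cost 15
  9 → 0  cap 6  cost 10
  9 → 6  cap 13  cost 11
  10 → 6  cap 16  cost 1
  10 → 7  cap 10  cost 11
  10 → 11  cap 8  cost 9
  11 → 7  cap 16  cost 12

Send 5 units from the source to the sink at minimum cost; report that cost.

shortest-cost path #1: 2→1→8 push 3 @ unit cost 11 (adds 33)
shortest-cost path #2: 2→4→3→8 push 2 @ unit cost 23 (adds 46)
total cost = 79

Minimum cost for 5 units: 79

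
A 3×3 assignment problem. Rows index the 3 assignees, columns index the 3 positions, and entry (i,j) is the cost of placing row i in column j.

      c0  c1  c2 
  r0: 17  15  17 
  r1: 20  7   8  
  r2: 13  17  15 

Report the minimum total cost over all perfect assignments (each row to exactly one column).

Minimum assignment cost: 36

optimal assignment: row0→col1 (cost 15), row1→col2 (cost 8), row2→col0 (cost 13)
total = 15 + 8 + 13 = 36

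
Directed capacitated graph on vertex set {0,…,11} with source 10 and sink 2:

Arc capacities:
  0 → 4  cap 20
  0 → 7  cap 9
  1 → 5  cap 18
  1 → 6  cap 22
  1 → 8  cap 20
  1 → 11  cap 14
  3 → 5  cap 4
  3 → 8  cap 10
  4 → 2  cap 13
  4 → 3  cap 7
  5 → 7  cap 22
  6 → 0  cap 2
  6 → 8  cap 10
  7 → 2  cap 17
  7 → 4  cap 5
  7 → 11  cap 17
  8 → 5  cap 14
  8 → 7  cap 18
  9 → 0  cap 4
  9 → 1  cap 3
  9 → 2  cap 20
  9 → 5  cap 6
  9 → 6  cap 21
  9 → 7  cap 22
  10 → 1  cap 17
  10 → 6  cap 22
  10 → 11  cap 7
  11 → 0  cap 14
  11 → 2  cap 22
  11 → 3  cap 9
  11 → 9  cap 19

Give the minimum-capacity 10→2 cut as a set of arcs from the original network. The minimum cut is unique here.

augment #1: 10→11→2 push 7
augment #2: 10→1→11→2 push 14
augment #3: 10→1→5→7→2 push 3
augment #4: 10→6→0→4→2 push 2
augment #5: 10→6→8→7→2 push 10
max flow = 36; residual-reachable set from 10 gives S-side
cut edges (S→T): {(6,0), (6,8), (10,1), (10,11)} total cap 36

Min-cut arcs: {(6,0), (6,8), (10,1), (10,11)} (total capacity 36)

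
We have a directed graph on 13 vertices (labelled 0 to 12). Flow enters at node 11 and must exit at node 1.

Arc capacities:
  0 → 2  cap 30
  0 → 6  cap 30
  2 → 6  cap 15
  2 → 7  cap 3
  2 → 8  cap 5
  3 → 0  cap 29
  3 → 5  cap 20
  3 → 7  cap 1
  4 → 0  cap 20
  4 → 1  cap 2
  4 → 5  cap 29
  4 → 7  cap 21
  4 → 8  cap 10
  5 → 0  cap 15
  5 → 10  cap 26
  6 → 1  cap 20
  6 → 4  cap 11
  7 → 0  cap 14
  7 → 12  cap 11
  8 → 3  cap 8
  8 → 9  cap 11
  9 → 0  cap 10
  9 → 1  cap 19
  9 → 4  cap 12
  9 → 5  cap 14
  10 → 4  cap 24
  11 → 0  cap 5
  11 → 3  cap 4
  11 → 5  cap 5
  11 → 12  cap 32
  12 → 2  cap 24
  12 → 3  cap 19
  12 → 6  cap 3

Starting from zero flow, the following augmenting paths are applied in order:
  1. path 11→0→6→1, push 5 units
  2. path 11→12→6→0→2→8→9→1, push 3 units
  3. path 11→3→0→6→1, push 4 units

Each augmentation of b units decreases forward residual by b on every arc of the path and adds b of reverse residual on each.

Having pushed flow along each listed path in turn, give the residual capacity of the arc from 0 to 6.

Residual capacity of (0,6): 24

after path 1 (11→0→6→1, push 5): res(0,6)=25
after path 2 (11→12→6→0→2→8→9→1, push 3): res(0,6)=28
after path 3 (11→3→0→6→1, push 4): res(0,6)=24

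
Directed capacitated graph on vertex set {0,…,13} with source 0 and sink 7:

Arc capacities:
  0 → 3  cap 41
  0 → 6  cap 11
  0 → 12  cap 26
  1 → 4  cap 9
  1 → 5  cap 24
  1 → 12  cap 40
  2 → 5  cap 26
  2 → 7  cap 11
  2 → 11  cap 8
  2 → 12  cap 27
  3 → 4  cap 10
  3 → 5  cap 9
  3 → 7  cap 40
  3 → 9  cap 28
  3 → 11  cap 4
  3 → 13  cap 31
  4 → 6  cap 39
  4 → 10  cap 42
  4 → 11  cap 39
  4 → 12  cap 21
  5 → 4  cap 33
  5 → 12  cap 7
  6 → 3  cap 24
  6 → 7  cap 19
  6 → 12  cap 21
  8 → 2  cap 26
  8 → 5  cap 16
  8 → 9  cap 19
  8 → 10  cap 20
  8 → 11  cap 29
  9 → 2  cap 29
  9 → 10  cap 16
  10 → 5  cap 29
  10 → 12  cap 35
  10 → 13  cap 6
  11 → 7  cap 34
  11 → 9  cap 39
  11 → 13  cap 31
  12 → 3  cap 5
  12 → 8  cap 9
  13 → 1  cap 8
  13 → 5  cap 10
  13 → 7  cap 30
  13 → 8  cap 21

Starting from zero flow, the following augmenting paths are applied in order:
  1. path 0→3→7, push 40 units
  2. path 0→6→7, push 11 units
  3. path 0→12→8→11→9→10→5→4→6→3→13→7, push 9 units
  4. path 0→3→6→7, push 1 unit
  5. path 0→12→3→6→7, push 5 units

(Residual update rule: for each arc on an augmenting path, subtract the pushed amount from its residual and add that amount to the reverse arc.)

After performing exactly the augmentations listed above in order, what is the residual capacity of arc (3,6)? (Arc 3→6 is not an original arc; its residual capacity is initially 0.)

after path 1 (0→3→7, push 40): res(3,6)=0
after path 2 (0→6→7, push 11): res(3,6)=0
after path 3 (0→12→8→11→9→10→5→4→6→3→13→7, push 9): res(3,6)=9
after path 4 (0→3→6→7, push 1): res(3,6)=8
after path 5 (0→12→3→6→7, push 5): res(3,6)=3

Residual capacity of (3,6): 3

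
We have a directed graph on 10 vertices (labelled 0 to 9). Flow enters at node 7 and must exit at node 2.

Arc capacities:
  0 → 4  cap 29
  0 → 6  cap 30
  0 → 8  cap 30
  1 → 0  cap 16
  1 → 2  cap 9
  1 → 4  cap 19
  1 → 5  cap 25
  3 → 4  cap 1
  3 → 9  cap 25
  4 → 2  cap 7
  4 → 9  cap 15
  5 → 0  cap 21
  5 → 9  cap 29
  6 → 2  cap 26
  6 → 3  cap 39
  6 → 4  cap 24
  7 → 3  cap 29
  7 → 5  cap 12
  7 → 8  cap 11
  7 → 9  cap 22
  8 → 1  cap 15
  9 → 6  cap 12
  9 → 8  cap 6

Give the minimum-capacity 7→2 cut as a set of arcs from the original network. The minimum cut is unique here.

augment #1: 7→3→4→2 push 1
augment #2: 7→8→1→2 push 9
augment #3: 7→9→6→2 push 12
augment #4: 7→5→0→4→2 push 6
augment #5: 7→5→0→6→2 push 6
augment #6: 7→8→1→0→6→2 push 2
augment #7: 7→9→8→1→0→6→2 push 4
max flow = 40; residual-reachable set from 7 gives S-side
cut edges (S→T): {(3,4), (7,5), (8,1), (9,6)} total cap 40

Min-cut arcs: {(3,4), (7,5), (8,1), (9,6)} (total capacity 40)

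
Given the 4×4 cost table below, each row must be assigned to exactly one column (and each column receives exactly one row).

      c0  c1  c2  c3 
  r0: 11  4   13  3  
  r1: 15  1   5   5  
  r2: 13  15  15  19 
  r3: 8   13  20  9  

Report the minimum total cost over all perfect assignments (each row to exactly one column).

Minimum assignment cost: 27

optimal assignment: row0→col3 (cost 3), row1→col1 (cost 1), row2→col2 (cost 15), row3→col0 (cost 8)
total = 3 + 1 + 15 + 8 = 27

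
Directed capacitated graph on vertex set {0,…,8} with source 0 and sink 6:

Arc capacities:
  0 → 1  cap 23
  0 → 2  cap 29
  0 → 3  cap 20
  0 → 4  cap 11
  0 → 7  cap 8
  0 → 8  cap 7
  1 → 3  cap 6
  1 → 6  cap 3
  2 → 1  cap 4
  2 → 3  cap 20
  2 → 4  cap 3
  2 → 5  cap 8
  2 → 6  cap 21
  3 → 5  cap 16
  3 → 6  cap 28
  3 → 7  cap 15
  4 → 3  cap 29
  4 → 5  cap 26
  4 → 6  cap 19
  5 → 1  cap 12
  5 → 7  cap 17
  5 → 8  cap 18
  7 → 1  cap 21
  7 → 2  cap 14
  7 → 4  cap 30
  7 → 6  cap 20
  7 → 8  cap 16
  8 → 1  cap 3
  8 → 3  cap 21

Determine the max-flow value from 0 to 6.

augment #1: 0→1→6 bottleneck 3, total now 3
augment #2: 0→2→6 bottleneck 21, total now 24
augment #3: 0→3→6 bottleneck 20, total now 44
augment #4: 0→4→6 bottleneck 11, total now 55
augment #5: 0→7→6 bottleneck 8, total now 63
augment #6: 0→1→3→6 bottleneck 6, total now 69
augment #7: 0→2→3→6 bottleneck 2, total now 71
augment #8: 0→2→4→6 bottleneck 3, total now 74
augment #9: 0→2→3→7→6 bottleneck 3, total now 77
augment #10: 0→8→3→7→6 bottleneck 7, total now 84

Maximum flow value: 84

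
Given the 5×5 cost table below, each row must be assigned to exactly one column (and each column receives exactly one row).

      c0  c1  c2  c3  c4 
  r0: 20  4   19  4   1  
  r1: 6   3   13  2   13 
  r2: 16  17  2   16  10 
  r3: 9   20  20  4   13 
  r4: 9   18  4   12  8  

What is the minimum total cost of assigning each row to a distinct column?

Minimum assignment cost: 19

optimal assignment: row0→col4 (cost 1), row1→col1 (cost 3), row2→col2 (cost 2), row3→col3 (cost 4), row4→col0 (cost 9)
total = 1 + 3 + 2 + 4 + 9 = 19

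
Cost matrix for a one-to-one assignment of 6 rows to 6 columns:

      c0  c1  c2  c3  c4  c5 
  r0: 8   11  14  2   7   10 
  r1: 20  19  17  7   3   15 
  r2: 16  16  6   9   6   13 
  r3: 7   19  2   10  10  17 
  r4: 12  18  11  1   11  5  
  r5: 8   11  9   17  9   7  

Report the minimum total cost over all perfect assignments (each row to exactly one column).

optimal assignment: row0→col3 (cost 2), row1→col4 (cost 3), row2→col2 (cost 6), row3→col0 (cost 7), row4→col5 (cost 5), row5→col1 (cost 11)
total = 2 + 3 + 6 + 7 + 5 + 11 = 34

Minimum assignment cost: 34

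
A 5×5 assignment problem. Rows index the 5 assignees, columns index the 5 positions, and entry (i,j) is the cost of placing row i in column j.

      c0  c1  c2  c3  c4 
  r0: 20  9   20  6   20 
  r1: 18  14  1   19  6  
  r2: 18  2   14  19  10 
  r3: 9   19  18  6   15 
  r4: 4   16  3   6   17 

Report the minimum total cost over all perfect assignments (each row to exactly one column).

optimal assignment: row0→col3 (cost 6), row1→col4 (cost 6), row2→col1 (cost 2), row3→col0 (cost 9), row4→col2 (cost 3)
total = 6 + 6 + 2 + 9 + 3 = 26

Minimum assignment cost: 26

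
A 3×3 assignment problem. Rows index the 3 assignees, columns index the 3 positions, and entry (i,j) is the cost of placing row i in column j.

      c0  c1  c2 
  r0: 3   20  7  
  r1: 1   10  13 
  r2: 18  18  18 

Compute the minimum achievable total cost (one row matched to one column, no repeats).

optimal assignment: row0→col2 (cost 7), row1→col0 (cost 1), row2→col1 (cost 18)
total = 7 + 1 + 18 = 26

Minimum assignment cost: 26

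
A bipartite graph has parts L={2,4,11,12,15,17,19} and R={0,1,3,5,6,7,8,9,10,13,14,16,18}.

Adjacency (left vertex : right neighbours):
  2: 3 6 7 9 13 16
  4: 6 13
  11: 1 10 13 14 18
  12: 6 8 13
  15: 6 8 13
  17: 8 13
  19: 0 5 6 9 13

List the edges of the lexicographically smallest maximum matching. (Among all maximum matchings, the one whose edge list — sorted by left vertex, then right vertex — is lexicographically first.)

Lex-smallest maximum matching: {(2,3), (4,6), (11,1), (12,8), (15,13), (19,0)}

|M| = 6 (so the lex-smallest maximum matching has 6 edges)
process left vertices in ascending order; for each, take the smallest-labelled available neighbour that still permits 6 edges overall, or leave it unmatched if none does
lex-smallest matching: {2-3, 4-6, 11-1, 12-8, 15-13, 19-0}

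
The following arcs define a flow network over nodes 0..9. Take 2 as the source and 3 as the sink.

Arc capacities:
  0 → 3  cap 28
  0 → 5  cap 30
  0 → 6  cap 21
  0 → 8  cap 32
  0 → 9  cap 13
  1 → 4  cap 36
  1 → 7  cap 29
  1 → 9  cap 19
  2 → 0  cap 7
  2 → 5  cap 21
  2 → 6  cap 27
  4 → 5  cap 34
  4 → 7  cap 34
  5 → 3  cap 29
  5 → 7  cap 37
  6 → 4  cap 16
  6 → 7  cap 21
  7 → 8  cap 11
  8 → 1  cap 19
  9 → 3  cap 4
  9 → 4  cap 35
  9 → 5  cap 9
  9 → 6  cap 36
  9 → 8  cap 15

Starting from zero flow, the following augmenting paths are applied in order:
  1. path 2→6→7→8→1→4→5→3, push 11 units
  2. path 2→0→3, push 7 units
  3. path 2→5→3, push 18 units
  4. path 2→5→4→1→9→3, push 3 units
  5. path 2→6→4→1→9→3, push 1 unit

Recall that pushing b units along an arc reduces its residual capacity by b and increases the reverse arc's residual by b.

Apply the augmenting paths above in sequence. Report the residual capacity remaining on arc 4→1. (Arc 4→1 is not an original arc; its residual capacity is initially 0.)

Residual capacity of (4,1): 7

after path 1 (2→6→7→8→1→4→5→3, push 11): res(4,1)=11
after path 2 (2→0→3, push 7): res(4,1)=11
after path 3 (2→5→3, push 18): res(4,1)=11
after path 4 (2→5→4→1→9→3, push 3): res(4,1)=8
after path 5 (2→6→4→1→9→3, push 1): res(4,1)=7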